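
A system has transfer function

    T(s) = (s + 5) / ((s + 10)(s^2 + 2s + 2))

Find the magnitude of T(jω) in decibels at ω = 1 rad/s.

Substitute s = j1: numerator = 5 + j1, denominator = 8 + j21.
|T(j1)| = |5 + j1| / |8 + j21| = 5.0990 / 22.472 ≈ 0.2269.
In decibels: 20·log₁₀(0.2269) ≈ -12.9 dB.

|T(j1)|_dB ≈ -12.9 dB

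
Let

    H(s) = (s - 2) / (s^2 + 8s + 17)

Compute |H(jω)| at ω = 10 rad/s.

Substitute s = j10: numerator = -2 + j10, denominator = -83 + j80.
|H(j10)| = |-2 + j10| / |-83 + j80| = 10.198 / 115.28 ≈ 0.08846.

|H(j10)| ≈ 0.08846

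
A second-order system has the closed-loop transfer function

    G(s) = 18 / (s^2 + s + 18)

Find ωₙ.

ωₙ ≈ 4.243 rad/s

Compare the denominator to the standard form s^2 + 2ζωₙs + ωₙ².
ωₙ² = 18, so ωₙ = √18 ≈ 4.243 rad/s.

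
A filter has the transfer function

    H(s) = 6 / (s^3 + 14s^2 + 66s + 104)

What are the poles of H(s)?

The poles are the roots of the denominator s^3 + 14s^2 + 66s + 104 = 0.
Trying s = -4: the polynomial evaluates to 0, so (s + 4) is a factor.
Dividing out leaves s^2 + 10s + 26 = 0.
The quadratic formula then gives s = -5 ± 1j.

s = -5 ± j, -4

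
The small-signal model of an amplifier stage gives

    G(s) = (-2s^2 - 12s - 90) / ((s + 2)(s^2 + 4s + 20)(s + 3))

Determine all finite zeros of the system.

s = -3 + 6j, -3 - 6j

Set the numerator to zero: -2s^2 - 12s - 90 = 0, i.e. -2·(s^2 + 6s + 45) = 0.
Factoring: (s^2 + 6s + 45) = 0.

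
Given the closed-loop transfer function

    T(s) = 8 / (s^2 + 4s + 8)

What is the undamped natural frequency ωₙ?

ωₙ ≈ 2.828 rad/s

Compare the denominator to the standard form s^2 + 2ζωₙs + ωₙ².
ωₙ² = 8, so ωₙ = √8 ≈ 2.828 rad/s.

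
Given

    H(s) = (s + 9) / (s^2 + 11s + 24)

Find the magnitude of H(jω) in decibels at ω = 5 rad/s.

Substitute s = j5: numerator = 9 + j5, denominator = -1 + j55.
|H(j5)| = |9 + j5| / |-1 + j55| = 10.296 / 55.009 ≈ 0.1872.
In decibels: 20·log₁₀(0.1872) ≈ -14.6 dB.

|H(j5)|_dB ≈ -14.6 dB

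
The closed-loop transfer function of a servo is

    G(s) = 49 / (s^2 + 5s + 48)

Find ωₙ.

ωₙ ≈ 6.928 rad/s

Compare the denominator to the standard form s^2 + 2ζωₙs + ωₙ².
ωₙ² = 48, so ωₙ = √48 ≈ 6.928 rad/s.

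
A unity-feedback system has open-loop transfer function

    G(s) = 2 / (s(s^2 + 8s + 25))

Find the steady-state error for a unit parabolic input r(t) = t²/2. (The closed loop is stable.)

G(s) has one pole at the origin.
This is a Type 1 system; Ka = lim_{s→0} s^2·G(s) = 0, so the steady-state error for a parabola input is infinite.

e_ss = ∞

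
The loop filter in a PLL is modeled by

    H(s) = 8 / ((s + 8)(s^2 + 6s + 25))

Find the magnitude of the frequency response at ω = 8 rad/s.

Substitute s = j8: numerator = 8, denominator = -696 + j72.
|H(j8)| = |8| / |-696 + j72| = 8 / 699.71 ≈ 0.01143.

|H(j8)| ≈ 0.01143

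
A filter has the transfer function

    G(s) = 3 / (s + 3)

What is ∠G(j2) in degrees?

∠G(j2) ≈ -33.69°

At s = j2: numerator = 3, denominator = 3 + j2.
∠G = ∠num − ∠den = 0° − (33.690°) = -33.69°.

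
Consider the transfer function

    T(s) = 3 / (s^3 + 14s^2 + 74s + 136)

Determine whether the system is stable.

stable

The denominator s^3 + 14s^2 + 74s + 136 factors as (s + 4)(s^2 + 10s + 34), giving poles at s = -4, -5 ± 3j.
Since all poles lie strictly in the left half-plane, the system is stable.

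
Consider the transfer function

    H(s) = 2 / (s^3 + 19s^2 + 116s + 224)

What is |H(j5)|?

|H(j5)| ≈ 0.003849

Substitute s = j5: numerator = 2, denominator = -251 + j455.
|H(j5)| = |2| / |-251 + j455| = 2 / 519.64 ≈ 0.003849.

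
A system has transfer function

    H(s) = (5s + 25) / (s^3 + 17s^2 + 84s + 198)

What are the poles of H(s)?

s = -3 ± 3j, -11

The poles are the roots of the denominator s^3 + 17s^2 + 84s + 198 = 0.
Trying s = -11: the polynomial evaluates to 0, so (s + 11) is a factor.
Dividing out leaves s^2 + 6s + 18 = 0.
The quadratic formula then gives s = -3 ± 3j.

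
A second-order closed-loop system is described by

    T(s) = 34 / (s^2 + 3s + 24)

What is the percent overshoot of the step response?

%OS ≈ 36.4%

Comparing s^2 + 3s + 24 to s^2 + 2ζωₙs + ωₙ²: ωₙ = √24 ≈ 4.899 rad/s and ζ = 3/(2·√24) ≈ 0.3062.
%OS = 100·exp(−πζ/√(1−ζ²)) = 100·exp(−π·0.3062/√(1−0.3062²)) ≈ 36.4%.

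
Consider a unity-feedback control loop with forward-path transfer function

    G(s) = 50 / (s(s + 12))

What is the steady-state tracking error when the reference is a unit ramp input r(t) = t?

e_ss = 0.2400

G(s) has one pole at the origin.
This is a Type 1 system. Kv = lim_{s→0} s·G(s) = 50/12 = 25/6.
e_ss = 1/Kv = 1/(25/6) = 6/25 ≈ 0.2400.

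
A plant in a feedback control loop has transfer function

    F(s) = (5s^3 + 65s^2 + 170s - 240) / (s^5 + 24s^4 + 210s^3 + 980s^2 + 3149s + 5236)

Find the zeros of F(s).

Set the numerator to zero: 5s^3 + 65s^2 + 170s - 240 = 0, i.e. 5·(s^3 + 13s^2 + 34s - 48) = 0.
Factoring: (s + 8)(s + 6)(s - 1) = 0.

s = -8, -6, 1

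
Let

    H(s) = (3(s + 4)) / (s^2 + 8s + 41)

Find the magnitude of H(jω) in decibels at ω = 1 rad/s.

|H(j1)|_dB ≈ -10.4 dB

Substitute s = j1: numerator = 12 + j3, denominator = 40 + j8.
|H(j1)| = |12 + j3| / |40 + j8| = 12.369 / 40.792 ≈ 0.3032.
In decibels: 20·log₁₀(0.3032) ≈ -10.4 dB.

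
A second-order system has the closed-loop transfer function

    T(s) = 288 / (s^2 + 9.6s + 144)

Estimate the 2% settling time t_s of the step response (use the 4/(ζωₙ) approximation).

t_s ≈ 0.8333 s

Comparing s^2 + 9.6s + 144 to s^2 + 2ζωₙs + ωₙ²: ωₙ = 12 rad/s and ζ = 9.6/(2·12) = 0.4.
ζωₙ = 9.6/2 = 4.8, so t_s ≈ 4/(ζωₙ) = 4/4.8 ≈ 0.8333 s.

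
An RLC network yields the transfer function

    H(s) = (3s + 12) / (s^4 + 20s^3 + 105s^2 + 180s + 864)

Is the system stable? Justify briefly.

The denominator s^4 + 20s^3 + 105s^2 + 180s + 864 factors as (s^2 + 9)(s + 8)(s + 12), giving poles at s = ±3j, -8, -12.
Since the simple pole(s) at s = ±3j lie on the jω-axis with none in the right half-plane, the system is marginally stable.

marginally stable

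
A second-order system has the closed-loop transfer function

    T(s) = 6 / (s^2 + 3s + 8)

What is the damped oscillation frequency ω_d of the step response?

ω_d ≈ 2.398 rad/s

Comparing s^2 + 3s + 8 to s^2 + 2ζωₙs + ωₙ²: ωₙ = √8 ≈ 2.828 rad/s and ζ = 3/(2·√8) ≈ 0.5303.
ζωₙ = 3/2 = 1.5, so ω_d = ωₙ√(1−ζ²) = √(ωₙ² − (ζωₙ)²) = √(8 − 1.5²) = √5.75 ≈ 2.398 rad/s.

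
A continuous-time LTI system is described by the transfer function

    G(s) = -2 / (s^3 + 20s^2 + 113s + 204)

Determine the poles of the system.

The poles are the roots of the denominator s^3 + 20s^2 + 113s + 204 = 0.
Trying s = -12: the polynomial evaluates to 0, so (s + 12) is a factor.
Dividing out leaves s^2 + 8s + 17 = 0.
The quadratic formula then gives s = -4 ± 1j.

s = -4 ± j, -12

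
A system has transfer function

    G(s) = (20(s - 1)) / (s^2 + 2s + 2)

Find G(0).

G(0) = -10

At s = 0 each factor (s + a) contributes a and each (s^2 + bs + c) contributes c.
G(0) = 20·(-1) / ((2)) = -20/2 = -10.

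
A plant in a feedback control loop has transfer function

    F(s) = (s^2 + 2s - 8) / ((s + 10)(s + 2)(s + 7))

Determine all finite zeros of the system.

Set the numerator to zero: s^2 + 2s - 8 = 0.
Factoring: (s - 2)(s + 4) = 0.

s = 2, -4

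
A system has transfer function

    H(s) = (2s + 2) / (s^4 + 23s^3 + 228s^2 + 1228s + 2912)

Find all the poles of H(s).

s = -4 ± 6j, -7, -8

The poles are the roots of the denominator s^4 + 23s^3 + 228s^2 + 1228s + 2912 = 0.
Trying s = -7: the polynomial evaluates to 0, so (s + 7) is a factor.
Dividing out leaves s^3 + 16s^2 + 116s + 416 = 0.
This factors further as (s^2 + 8s + 52)(s + 8) = 0.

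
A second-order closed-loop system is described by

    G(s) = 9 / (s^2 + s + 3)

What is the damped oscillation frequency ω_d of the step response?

Comparing s^2 + s + 3 to s^2 + 2ζωₙs + ωₙ²: ωₙ = √3 ≈ 1.732 rad/s and ζ = 1/(2·√3) ≈ 0.2887.
ζωₙ = 1/2 = 0.5, so ω_d = ωₙ√(1−ζ²) = √(ωₙ² − (ζωₙ)²) = √(3 − 0.5²) = √2.75 ≈ 1.658 rad/s.

ω_d ≈ 1.658 rad/s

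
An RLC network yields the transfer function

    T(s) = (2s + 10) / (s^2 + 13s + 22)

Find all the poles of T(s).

s = -11, -2

The poles are the roots of the denominator s^2 + 13s + 22 = 0.
Factoring: (s + 11)(s + 2) = 0, so s = -11 and s = -2.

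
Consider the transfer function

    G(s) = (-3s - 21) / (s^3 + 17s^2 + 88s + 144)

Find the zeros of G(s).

s = -7

Set the numerator to zero: -3s - 21 = 0, i.e. -3·(s + 7) = 0.
So s = -7.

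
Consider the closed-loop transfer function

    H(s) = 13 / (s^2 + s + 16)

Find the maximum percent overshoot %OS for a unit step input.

%OS ≈ 67.3%

Comparing s^2 + s + 16 to s^2 + 2ζωₙs + ωₙ²: ωₙ = 4 rad/s and ζ = 1/(2·4) = 0.125.
%OS = 100·exp(−πζ/√(1−ζ²)) = 100·exp(−π·0.125/√(1−0.125²)) ≈ 67.3%.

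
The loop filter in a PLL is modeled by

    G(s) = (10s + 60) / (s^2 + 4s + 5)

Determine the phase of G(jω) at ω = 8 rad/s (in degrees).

∠G(j8) ≈ -98.40°

At s = j8: numerator = 60 + j80, denominator = -59 + j32.
∠G = ∠num − ∠den = 53.130° − (151.53°) = -98.40°.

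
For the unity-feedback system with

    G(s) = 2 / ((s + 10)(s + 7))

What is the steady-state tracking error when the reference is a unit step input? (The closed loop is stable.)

G(s) has no poles at the origin.
This is a Type 0 system. Kp = lim_{s→0} G(s) = 2/70 = 1/35.
e_ss = 1/(1 + Kp) = 1/(1 + 1/35) = 35/36 ≈ 0.9722.

e_ss = 0.9722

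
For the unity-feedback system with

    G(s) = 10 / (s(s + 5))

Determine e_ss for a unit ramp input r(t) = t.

G(s) has one pole at the origin.
This is a Type 1 system. Kv = lim_{s→0} s·G(s) = 10/5 = 2.
e_ss = 1/Kv = 1/(2) = 1/2 ≈ 0.5000.

e_ss = 0.5000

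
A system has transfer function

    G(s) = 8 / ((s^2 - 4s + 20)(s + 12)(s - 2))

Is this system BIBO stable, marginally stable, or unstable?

The poles can be read from the denominator factors: s = 2 ± 4j, -12, 2.
Since the pole(s) at s = 2 ± 4j, 2 lie in the right half-plane, the system is unstable.

unstable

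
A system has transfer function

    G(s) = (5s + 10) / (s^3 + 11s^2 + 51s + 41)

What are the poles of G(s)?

The poles are the roots of the denominator s^3 + 11s^2 + 51s + 41 = 0.
Trying s = -1: the polynomial evaluates to 0, so (s + 1) is a factor.
Dividing out leaves s^2 + 10s + 41 = 0.
The quadratic formula then gives s = -5 ± 4j.

s = -5 ± 4j, -1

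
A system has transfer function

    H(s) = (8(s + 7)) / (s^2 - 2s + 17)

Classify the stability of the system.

unstable

The poles can be read from the denominator factors: s = 1 ± 4j.
Since the pole(s) at s = 1 + 4j, 1 - 4j lie in the right half-plane, the system is unstable.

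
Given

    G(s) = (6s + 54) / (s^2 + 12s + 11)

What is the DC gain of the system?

G(0) = 54/11 ≈ 4.909

Set s = 0: G(0) = (54) / (11) = 54/11.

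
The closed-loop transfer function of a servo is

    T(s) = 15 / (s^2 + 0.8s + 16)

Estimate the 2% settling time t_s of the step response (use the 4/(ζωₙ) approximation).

t_s ≈ 10 s

Comparing s^2 + 0.8s + 16 to s^2 + 2ζωₙs + ωₙ²: ωₙ = 4 rad/s and ζ = 0.8/(2·4) = 0.1.
ζωₙ = 0.8/2 = 0.4, so t_s ≈ 4/(ζωₙ) = 4/0.4 = 10 s.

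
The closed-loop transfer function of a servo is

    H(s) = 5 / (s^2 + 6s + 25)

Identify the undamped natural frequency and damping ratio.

ωₙ = 5 rad/s, ζ = 0.6

Compare the denominator to the standard form s^2 + 2ζωₙs + ωₙ².
ωₙ² = 25, so ωₙ = 5 rad/s.
2ζωₙ = 6, so ζ = 6/(2·5) = 0.6.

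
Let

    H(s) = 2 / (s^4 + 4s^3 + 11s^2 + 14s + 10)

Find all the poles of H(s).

The poles are the roots of the denominator s^4 + 4s^3 + 11s^2 + 14s + 10 = 0.
No real roots exist; factor into two real quadratics: (s^2 + 2s + 5)(s^2 + 2s + 2) = 0.
Each quadratic gives a conjugate pair via the quadratic formula.

s = -1 ± 2j, -1 ± j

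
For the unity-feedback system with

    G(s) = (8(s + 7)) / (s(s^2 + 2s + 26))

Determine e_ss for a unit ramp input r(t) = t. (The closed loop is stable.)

G(s) has one pole at the origin.
This is a Type 1 system. Kv = lim_{s→0} s·G(s) = 56/26 = 28/13.
e_ss = 1/Kv = 1/(28/13) = 13/28 ≈ 0.4643.

e_ss = 0.4643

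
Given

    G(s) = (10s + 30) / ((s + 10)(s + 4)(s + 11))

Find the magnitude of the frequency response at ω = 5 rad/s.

|G(j5)| ≈ 0.06741

Substitute s = j5: numerator = 30 + j50, denominator = -185 + j845.
|G(j5)| = |30 + j50| / |-185 + j845| = 58.310 / 865.01 ≈ 0.06741.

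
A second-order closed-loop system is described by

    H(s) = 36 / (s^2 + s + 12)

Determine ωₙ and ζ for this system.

ωₙ ≈ 3.464 rad/s, ζ ≈ 0.1443

Compare the denominator to the standard form s^2 + 2ζωₙs + ωₙ².
ωₙ² = 12, so ωₙ = √12 ≈ 3.464 rad/s.
2ζωₙ = 1, so ζ = 1/(2·√12) ≈ 0.1443.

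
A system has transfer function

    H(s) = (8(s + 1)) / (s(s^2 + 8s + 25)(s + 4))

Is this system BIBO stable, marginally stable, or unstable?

The poles can be read from the denominator factors: s = 0, -4 + 3j, -4 - 3j, -4.
Since the simple pole(s) at s = 0 lie on the jω-axis with none in the right half-plane, the system is marginally stable.

marginally stable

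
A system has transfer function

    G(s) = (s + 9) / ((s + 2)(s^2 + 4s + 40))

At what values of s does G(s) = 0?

s = -9

Set the numerator to zero: s + 9 = 0.
So s = -9.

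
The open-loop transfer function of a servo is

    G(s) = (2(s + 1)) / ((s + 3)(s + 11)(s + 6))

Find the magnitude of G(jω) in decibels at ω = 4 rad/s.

|G(j4)|_dB ≈ -34.2 dB

Substitute s = j4: numerator = 2 + j8, denominator = -122 + j404.
|G(j4)| = |2 + j8| / |-122 + j404| = 8.2462 / 422.02 ≈ 0.01954.
In decibels: 20·log₁₀(0.01954) ≈ -34.2 dB.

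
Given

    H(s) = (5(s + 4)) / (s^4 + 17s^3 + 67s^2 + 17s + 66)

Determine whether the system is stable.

marginally stable

The denominator s^4 + 17s^3 + 67s^2 + 17s + 66 factors as (s^2 + 1)(s + 6)(s + 11), giving poles at s = j, -j, -6, -11.
Since the simple pole(s) at s = j, -j lie on the jω-axis with none in the right half-plane, the system is marginally stable.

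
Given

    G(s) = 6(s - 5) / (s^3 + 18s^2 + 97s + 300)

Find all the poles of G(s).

s = -3 + 4j, -3 - 4j, -12

The poles are the roots of the denominator s^3 + 18s^2 + 97s + 300 = 0.
Trying s = -12: the polynomial evaluates to 0, so (s + 12) is a factor.
Dividing out leaves s^2 + 6s + 25 = 0.
The quadratic formula then gives s = -3 ± 4j.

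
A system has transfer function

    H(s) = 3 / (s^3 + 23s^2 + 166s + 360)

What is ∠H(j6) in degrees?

At s = j6: numerator = 3, denominator = -468 + j780.
∠H = ∠num − ∠den = 0° − (120.96°) = -121.0°.

∠H(j6) ≈ -121.0°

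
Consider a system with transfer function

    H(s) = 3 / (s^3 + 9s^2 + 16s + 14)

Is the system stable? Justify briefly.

The denominator s^3 + 9s^2 + 16s + 14 factors as (s^2 + 2s + 2)(s + 7), giving poles at s = -1 ± j, -7.
Since all poles lie strictly in the left half-plane, the system is stable.

stable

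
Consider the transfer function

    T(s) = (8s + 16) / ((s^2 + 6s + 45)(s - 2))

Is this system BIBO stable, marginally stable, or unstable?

The poles can be read from the denominator factors: s = -3 ± 6j, 2.
Since the pole(s) at s = 2 lie in the right half-plane, the system is unstable.

unstable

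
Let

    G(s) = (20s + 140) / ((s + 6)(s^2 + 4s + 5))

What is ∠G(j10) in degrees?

At s = j10: numerator = 140 + j200, denominator = -970 - j710.
∠G = ∠num − ∠den = 55.008° − (-143.80°) = 198.8°, which wraps to -161.2°.

∠G(j10) ≈ -161.2°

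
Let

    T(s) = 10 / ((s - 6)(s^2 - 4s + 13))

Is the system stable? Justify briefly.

unstable

The poles can be read from the denominator factors: s = 6, 2 ± 3j.
Since the pole(s) at s = 6, 2 ± 3j lie in the right half-plane, the system is unstable.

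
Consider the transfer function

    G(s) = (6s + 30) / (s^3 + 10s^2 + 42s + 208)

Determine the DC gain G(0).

G(0) = 15/104 ≈ 0.1442

Set s = 0: G(0) = (30) / (208) = 15/104.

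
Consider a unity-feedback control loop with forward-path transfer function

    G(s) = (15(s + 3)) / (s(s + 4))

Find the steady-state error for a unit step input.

G(s) has one pole at the origin.
This is a Type 1 system; for a step input the steady-state error is zero.

e_ss = 0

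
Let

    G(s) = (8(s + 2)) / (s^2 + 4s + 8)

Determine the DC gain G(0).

At s = 0 each factor (s + a) contributes a and each (s^2 + bs + c) contributes c.
G(0) = 8·(2) / ((8)) = 16/8 = 2.

G(0) = 2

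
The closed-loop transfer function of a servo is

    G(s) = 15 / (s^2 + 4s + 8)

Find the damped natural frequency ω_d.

ω_d = 2 rad/s

Comparing s^2 + 4s + 8 to s^2 + 2ζωₙs + ωₙ²: ωₙ = √8 ≈ 2.828 rad/s and ζ = 4/(2·√8) ≈ 0.7071.
ζωₙ = 4/2 = 2, so ω_d = ωₙ√(1−ζ²) = √(ωₙ² − (ζωₙ)²) = √(8 − 2²) = √4 = 2 rad/s.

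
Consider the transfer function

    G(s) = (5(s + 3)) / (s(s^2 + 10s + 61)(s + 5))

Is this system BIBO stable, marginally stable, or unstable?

marginally stable

The poles can be read from the denominator factors: s = 0, -5 ± 6j, -5.
Since the simple pole(s) at s = 0 lie on the jω-axis with none in the right half-plane, the system is marginally stable.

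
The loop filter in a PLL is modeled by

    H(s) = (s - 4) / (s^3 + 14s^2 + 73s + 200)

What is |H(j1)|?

Substitute s = j1: numerator = -4 + j1, denominator = 186 + j72.
|H(j1)| = |-4 + j1| / |186 + j72| = 4.1231 / 199.45 ≈ 0.02067.

|H(j1)| ≈ 0.02067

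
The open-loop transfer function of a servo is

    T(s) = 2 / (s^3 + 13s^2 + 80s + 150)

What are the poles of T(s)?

The poles are the roots of the denominator s^3 + 13s^2 + 80s + 150 = 0.
Trying s = -3: the polynomial evaluates to 0, so (s + 3) is a factor.
Dividing out leaves s^2 + 10s + 50 = 0.
The quadratic formula then gives s = -5 ± 5j.

s = -5 + 5j, -5 - 5j, -3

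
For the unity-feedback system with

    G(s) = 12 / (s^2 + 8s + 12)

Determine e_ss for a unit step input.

e_ss = 0.5000

G(s) has no poles at the origin.
This is a Type 0 system. Kp = lim_{s→0} G(s) = 12/12 = 1.
e_ss = 1/(1 + Kp) = 1/(1 + 1) = 1/2 ≈ 0.5000.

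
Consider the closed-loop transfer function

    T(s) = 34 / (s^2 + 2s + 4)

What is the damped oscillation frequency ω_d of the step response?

Comparing s^2 + 2s + 4 to s^2 + 2ζωₙs + ωₙ²: ωₙ = 2 rad/s and ζ = 2/(2·2) = 0.5.
ζωₙ = 2/2 = 1, so ω_d = ωₙ√(1−ζ²) = √(ωₙ² − (ζωₙ)²) = √(4 − 1²) = √3 ≈ 1.732 rad/s.

ω_d ≈ 1.732 rad/s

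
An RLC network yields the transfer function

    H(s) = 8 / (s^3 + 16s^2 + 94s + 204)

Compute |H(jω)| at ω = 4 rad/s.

Substitute s = j4: numerator = 8, denominator = -52 + j312.
|H(j4)| = |8| / |-52 + j312| = 8 / 316.30 ≈ 0.02529.

|H(j4)| ≈ 0.02529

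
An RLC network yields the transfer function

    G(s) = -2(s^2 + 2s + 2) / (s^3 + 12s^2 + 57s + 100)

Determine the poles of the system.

s = -4 ± 3j, -4

The poles are the roots of the denominator s^3 + 12s^2 + 57s + 100 = 0.
Trying s = -4: the polynomial evaluates to 0, so (s + 4) is a factor.
Dividing out leaves s^2 + 8s + 25 = 0.
The quadratic formula then gives s = -4 ± 3j.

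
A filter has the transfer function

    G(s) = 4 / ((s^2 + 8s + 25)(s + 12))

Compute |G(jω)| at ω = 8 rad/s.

Substitute s = j8: numerator = 4, denominator = -980 + j456.
|G(j8)| = |4| / |-980 + j456| = 4 / 1080.9 ≈ 0.003701.

|G(j8)| ≈ 0.003701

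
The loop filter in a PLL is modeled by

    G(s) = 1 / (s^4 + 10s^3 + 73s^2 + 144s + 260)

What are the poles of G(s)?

s = -4 + 6j, -4 - 6j, -1 + 2j, -1 - 2j

The poles are the roots of the denominator s^4 + 10s^3 + 73s^2 + 144s + 260 = 0.
No real roots exist; factor into two real quadratics: (s^2 + 8s + 52)(s^2 + 2s + 5) = 0.
Each quadratic gives a conjugate pair via the quadratic formula.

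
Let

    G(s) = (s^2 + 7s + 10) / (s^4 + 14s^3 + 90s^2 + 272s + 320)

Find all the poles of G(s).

The poles are the roots of the denominator s^4 + 14s^3 + 90s^2 + 272s + 320 = 0.
No real roots exist; factor into two real quadratics: (s^2 + 6s + 10)(s^2 + 8s + 32) = 0.
Each quadratic gives a conjugate pair via the quadratic formula.

s = -3 ± j, -4 ± 4j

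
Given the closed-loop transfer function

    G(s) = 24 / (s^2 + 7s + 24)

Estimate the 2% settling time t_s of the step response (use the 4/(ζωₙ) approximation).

Comparing s^2 + 7s + 24 to s^2 + 2ζωₙs + ωₙ²: ωₙ = √24 ≈ 4.899 rad/s and ζ = 7/(2·√24) ≈ 0.7144.
ζωₙ = 7/2 = 3.5, so t_s ≈ 4/(ζωₙ) = 4/3.5 ≈ 1.143 s.

t_s ≈ 1.143 s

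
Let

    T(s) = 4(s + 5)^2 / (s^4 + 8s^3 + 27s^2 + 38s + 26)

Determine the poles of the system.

The poles are the roots of the denominator s^4 + 8s^3 + 27s^2 + 38s + 26 = 0.
No real roots exist; factor into two real quadratics: (s^2 + 2s + 2)(s^2 + 6s + 13) = 0.
Each quadratic gives a conjugate pair via the quadratic formula.

s = -1 ± j, -3 ± 2j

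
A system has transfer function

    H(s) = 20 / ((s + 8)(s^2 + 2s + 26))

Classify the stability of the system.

stable

The poles can be read from the denominator factors: s = -8, -1 ± 5j.
Since all poles lie strictly in the left half-plane, the system is stable.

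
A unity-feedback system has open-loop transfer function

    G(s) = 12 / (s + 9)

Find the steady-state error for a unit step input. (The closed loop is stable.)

G(s) has no poles at the origin.
This is a Type 0 system. Kp = lim_{s→0} G(s) = 12/9 = 4/3.
e_ss = 1/(1 + Kp) = 1/(1 + 4/3) = 3/7 ≈ 0.4286.

e_ss = 0.4286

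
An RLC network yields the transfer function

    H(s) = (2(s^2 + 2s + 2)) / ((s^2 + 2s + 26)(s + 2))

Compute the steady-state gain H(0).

H(0) = 1/13 ≈ 0.07692

At s = 0 each factor (s + a) contributes a and each (s^2 + bs + c) contributes c.
H(0) = 2·(2) / ((26) · (2)) = 4/52 = 1/13.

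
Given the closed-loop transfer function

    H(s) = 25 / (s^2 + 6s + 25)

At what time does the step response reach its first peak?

t_p ≈ 0.7854 s

Comparing s^2 + 6s + 25 to s^2 + 2ζωₙs + ωₙ²: ωₙ = 5 rad/s and ζ = 6/(2·5) = 0.6.
ζωₙ = 6/2 = 3, so ω_d = ωₙ√(1−ζ²) = √(ωₙ² − (ζωₙ)²) = √(25 − 3²) = √16 = 4 rad/s.
t_p = π/ω_d = π/4 ≈ 0.7854 s.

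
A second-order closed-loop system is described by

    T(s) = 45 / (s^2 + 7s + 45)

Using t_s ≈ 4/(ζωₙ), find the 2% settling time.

Comparing s^2 + 7s + 45 to s^2 + 2ζωₙs + ωₙ²: ωₙ = √45 ≈ 6.708 rad/s and ζ = 7/(2·√45) ≈ 0.5217.
ζωₙ = 7/2 = 3.5, so t_s ≈ 4/(ζωₙ) = 4/3.5 ≈ 1.143 s.

t_s ≈ 1.143 s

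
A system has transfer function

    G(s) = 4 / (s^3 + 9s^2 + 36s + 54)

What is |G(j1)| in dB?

Substitute s = j1: numerator = 4, denominator = 45 + j35.
|G(j1)| = |4| / |45 + j35| = 4 / 57.009 ≈ 0.07016.
In decibels: 20·log₁₀(0.07016) ≈ -23.1 dB.

|G(j1)|_dB ≈ -23.1 dB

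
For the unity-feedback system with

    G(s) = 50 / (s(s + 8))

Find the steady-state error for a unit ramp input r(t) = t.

e_ss = 0.1600

G(s) has one pole at the origin.
This is a Type 1 system. Kv = lim_{s→0} s·G(s) = 50/8 = 25/4.
e_ss = 1/Kv = 1/(25/4) = 4/25 ≈ 0.1600.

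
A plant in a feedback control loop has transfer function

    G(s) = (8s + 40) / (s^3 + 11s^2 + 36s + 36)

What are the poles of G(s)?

The poles are the roots of the denominator s^3 + 11s^2 + 36s + 36 = 0.
Trying s = -6: the polynomial evaluates to 0, so (s + 6) is a factor.
Dividing out leaves s^2 + 5s + 6 = 0.
Factoring the quadratic: (s + 2)(s + 3) = 0.

s = -6, -2, -3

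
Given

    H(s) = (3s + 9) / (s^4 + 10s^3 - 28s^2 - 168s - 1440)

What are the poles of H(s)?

The poles are the roots of the denominator s^4 + 10s^3 - 28s^2 - 168s - 1440 = 0.
Trying s = -12: the polynomial evaluates to 0, so (s + 12) is a factor.
Dividing out leaves s^3 - 2s^2 - 4s - 120 = 0.
This factors further as (s^2 + 4s + 20)(s - 6) = 0.

s = -2 ± 4j, -12, 6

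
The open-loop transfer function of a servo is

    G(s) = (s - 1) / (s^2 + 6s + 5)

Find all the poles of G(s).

The poles are the roots of the denominator s^2 + 6s + 5 = 0.
Factoring: (s + 5)(s + 1) = 0, so s = -5 and s = -1.

s = -5, -1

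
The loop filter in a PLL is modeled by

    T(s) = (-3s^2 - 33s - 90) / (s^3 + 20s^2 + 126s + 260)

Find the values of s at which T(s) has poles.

The poles are the roots of the denominator s^3 + 20s^2 + 126s + 260 = 0.
Trying s = -10: the polynomial evaluates to 0, so (s + 10) is a factor.
Dividing out leaves s^2 + 10s + 26 = 0.
The quadratic formula then gives s = -5 ± 1j.

s = -5 + j, -5 - j, -10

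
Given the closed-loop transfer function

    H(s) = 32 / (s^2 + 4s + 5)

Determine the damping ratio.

Compare the denominator to the standard form s^2 + 2ζωₙs + ωₙ².
ωₙ² = 5, so ωₙ = √5 ≈ 2.236 rad/s.
2ζωₙ = 4, so ζ = 4/(2·√5) ≈ 0.8944.

ζ ≈ 0.8944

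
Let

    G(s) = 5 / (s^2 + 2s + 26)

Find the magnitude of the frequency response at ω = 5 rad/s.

|G(j5)| ≈ 0.4975

Substitute s = j5: numerator = 5, denominator = 1 + j10.
|G(j5)| = |5| / |1 + j10| = 5 / 10.050 ≈ 0.4975.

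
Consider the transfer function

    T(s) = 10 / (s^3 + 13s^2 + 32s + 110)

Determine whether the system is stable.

stable

The denominator s^3 + 13s^2 + 32s + 110 factors as (s + 11)(s^2 + 2s + 10), giving poles at s = -11, -1 ± 3j.
Since all poles lie strictly in the left half-plane, the system is stable.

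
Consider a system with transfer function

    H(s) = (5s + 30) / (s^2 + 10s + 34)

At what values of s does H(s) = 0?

s = -6

Set the numerator to zero: 5s + 30 = 0, i.e. 5·(s + 6) = 0.
So s = -6.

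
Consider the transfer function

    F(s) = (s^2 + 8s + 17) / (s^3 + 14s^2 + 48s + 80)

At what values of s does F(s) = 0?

Set the numerator to zero: s^2 + 8s + 17 = 0.
Factoring: (s^2 + 8s + 17) = 0.

s = -4 + j, -4 - j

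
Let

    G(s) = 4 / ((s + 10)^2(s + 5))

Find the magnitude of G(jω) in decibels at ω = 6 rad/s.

Substitute s = j6: numerator = 4, denominator = -400 + j984.
|G(j6)| = |4| / |-400 + j984| = 4 / 1062.2 ≈ 0.003766.
In decibels: 20·log₁₀(0.003766) ≈ -48.5 dB.

|G(j6)|_dB ≈ -48.5 dB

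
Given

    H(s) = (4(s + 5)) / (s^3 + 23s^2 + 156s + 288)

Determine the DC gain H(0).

H(0) = 5/72 ≈ 0.06944

Set s = 0: H(0) = (20) / (288) = 5/72.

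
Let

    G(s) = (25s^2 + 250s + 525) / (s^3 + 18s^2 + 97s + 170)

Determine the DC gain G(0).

G(0) = 105/34 ≈ 3.088

Set s = 0: G(0) = (525) / (170) = 105/34.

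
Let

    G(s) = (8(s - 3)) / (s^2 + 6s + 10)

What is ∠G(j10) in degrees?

At s = j10: numerator = -24 + j80, denominator = -90 + j60.
∠G = ∠num − ∠den = 106.70° − (146.31°) = -39.61°.

∠G(j10) ≈ -39.61°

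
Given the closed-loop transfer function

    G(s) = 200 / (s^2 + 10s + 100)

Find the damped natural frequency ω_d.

Comparing s^2 + 10s + 100 to s^2 + 2ζωₙs + ωₙ²: ωₙ = 10 rad/s and ζ = 10/(2·10) = 0.5.
ζωₙ = 10/2 = 5, so ω_d = ωₙ√(1−ζ²) = √(ωₙ² − (ζωₙ)²) = √(100 − 5²) = √75 ≈ 8.660 rad/s.

ω_d ≈ 8.660 rad/s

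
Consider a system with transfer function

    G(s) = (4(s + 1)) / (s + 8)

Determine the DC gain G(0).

G(0) = 1/2 ≈ 0.5000

At s = 0 each factor (s + a) contributes a and each (s^2 + bs + c) contributes c.
G(0) = 4·(1) / ((8)) = 4/8 = 1/2.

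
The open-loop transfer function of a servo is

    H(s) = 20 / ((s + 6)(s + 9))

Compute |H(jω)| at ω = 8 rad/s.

Substitute s = j8: numerator = 20, denominator = -10 + j120.
|H(j8)| = |20| / |-10 + j120| = 20 / 120.42 ≈ 0.1661.

|H(j8)| ≈ 0.1661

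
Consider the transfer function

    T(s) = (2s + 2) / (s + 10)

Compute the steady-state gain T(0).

Set s = 0: T(0) = (2) / (10) = 1/5.

T(0) = 1/5 ≈ 0.2000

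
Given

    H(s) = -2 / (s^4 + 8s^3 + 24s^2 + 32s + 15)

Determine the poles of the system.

s = -2 + j, -2 - j, -1, -3

The poles are the roots of the denominator s^4 + 8s^3 + 24s^2 + 32s + 15 = 0.
Trying s = -1: the polynomial evaluates to 0, so (s + 1) is a factor.
Dividing out leaves s^3 + 7s^2 + 17s + 15 = 0.
This factors further as (s^2 + 4s + 5)(s + 3) = 0.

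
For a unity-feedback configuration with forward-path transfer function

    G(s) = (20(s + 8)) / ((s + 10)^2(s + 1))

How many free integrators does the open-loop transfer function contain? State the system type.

Type 0

The denominator has no factor of s at the origin — no free integrator — so this is a Type 0 system.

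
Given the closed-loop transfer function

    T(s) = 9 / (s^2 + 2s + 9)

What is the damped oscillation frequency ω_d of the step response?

ω_d ≈ 2.828 rad/s

Comparing s^2 + 2s + 9 to s^2 + 2ζωₙs + ωₙ²: ωₙ = 3 rad/s and ζ = 2/(2·3) ≈ 0.3333.
ζωₙ = 2/2 = 1, so ω_d = ωₙ√(1−ζ²) = √(ωₙ² − (ζωₙ)²) = √(9 − 1²) = √8 ≈ 2.828 rad/s.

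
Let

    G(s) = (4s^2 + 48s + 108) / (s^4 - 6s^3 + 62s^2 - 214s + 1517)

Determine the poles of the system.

The poles are the roots of the denominator s^4 - 6s^3 + 62s^2 - 214s + 1517 = 0.
No real roots exist; factor into two real quadratics: (s^2 + 2s + 37)(s^2 - 8s + 41) = 0.
Each quadratic gives a conjugate pair via the quadratic formula.

s = -1 + 6j, -1 - 6j, 4 + 5j, 4 - 5j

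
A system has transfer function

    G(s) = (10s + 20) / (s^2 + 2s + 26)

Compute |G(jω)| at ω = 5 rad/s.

|G(j5)| ≈ 5.358

Substitute s = j5: numerator = 20 + j50, denominator = 1 + j10.
|G(j5)| = |20 + j50| / |1 + j10| = 53.852 / 10.050 ≈ 5.358.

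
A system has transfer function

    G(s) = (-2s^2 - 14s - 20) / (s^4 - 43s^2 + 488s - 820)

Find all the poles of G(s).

s = 2, 4 ± 5j, -10

The poles are the roots of the denominator s^4 - 43s^2 + 488s - 820 = 0.
Trying s = 2: the polynomial evaluates to 0, so (s - 2) is a factor.
Dividing out leaves s^3 + 2s^2 - 39s + 410 = 0.
This factors further as (s^2 - 8s + 41)(s + 10) = 0.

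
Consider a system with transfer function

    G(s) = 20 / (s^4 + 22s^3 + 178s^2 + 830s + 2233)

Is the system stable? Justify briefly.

stable

The denominator s^4 + 22s^3 + 178s^2 + 830s + 2233 factors as (s + 7)(s + 11)(s^2 + 4s + 29), giving poles at s = -7, -11, -2 + 5j, -2 - 5j.
Since all poles lie strictly in the left half-plane, the system is stable.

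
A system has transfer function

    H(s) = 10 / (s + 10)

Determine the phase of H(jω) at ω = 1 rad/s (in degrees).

At s = j1: numerator = 10, denominator = 10 + j1.
∠H = ∠num − ∠den = 0° − (5.7106°) = -5.711°.

∠H(j1) ≈ -5.711°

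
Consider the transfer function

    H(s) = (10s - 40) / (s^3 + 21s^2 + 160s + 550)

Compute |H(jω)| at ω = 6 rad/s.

Substitute s = j6: numerator = -40 + j60, denominator = -206 + j744.
|H(j6)| = |-40 + j60| / |-206 + j744| = 72.111 / 771.99 ≈ 0.09341.

|H(j6)| ≈ 0.09341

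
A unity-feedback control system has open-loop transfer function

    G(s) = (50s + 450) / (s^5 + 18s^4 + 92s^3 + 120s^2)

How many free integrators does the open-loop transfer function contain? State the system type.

Type 2

Factor s from the denominator: s^5 + 18s^4 + 92s^3 + 120s^2 = s^2·(s^3 + 18s^2 + 92s + 120).
There are 2 poles at the origin, so the system is Type 2.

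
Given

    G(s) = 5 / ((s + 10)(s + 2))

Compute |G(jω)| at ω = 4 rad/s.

Substitute s = j4: numerator = 5, denominator = 4 + j48.
|G(j4)| = |5| / |4 + j48| = 5 / 48.166 ≈ 0.1038.

|G(j4)| ≈ 0.1038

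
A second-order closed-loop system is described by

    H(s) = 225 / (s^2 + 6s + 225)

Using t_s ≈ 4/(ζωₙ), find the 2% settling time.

Comparing s^2 + 6s + 225 to s^2 + 2ζωₙs + ωₙ²: ωₙ = 15 rad/s and ζ = 6/(2·15) = 0.2.
ζωₙ = 6/2 = 3, so t_s ≈ 4/(ζωₙ) = 4/3 ≈ 1.333 s.

t_s ≈ 1.333 s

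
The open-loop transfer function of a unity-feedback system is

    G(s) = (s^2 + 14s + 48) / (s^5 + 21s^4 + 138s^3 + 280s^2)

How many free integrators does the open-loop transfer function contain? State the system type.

Factor s from the denominator: s^5 + 21s^4 + 138s^3 + 280s^2 = s^2·(s^3 + 21s^2 + 138s + 280).
There are 2 poles at the origin, so the system is Type 2.

Type 2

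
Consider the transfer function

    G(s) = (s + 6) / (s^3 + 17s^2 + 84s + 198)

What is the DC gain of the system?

Set s = 0: G(0) = (6) / (198) = 1/33.

G(0) = 1/33 ≈ 0.03030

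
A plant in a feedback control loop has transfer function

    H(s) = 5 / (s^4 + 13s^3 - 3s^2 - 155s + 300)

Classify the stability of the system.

The denominator s^4 + 13s^3 - 3s^2 - 155s + 300 factors as (s + 5)(s + 12)(s^2 - 4s + 5), giving poles at s = -5, -12, 2 ± j.
Since the pole(s) at s = 2 + j, 2 - j lie in the right half-plane, the system is unstable.

unstable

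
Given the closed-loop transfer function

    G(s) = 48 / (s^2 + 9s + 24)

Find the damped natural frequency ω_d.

ω_d ≈ 1.936 rad/s

Comparing s^2 + 9s + 24 to s^2 + 2ζωₙs + ωₙ²: ωₙ = √24 ≈ 4.899 rad/s and ζ = 9/(2·√24) ≈ 0.9186.
ζωₙ = 9/2 = 4.5, so ω_d = ωₙ√(1−ζ²) = √(ωₙ² − (ζωₙ)²) = √(24 − 4.5²) = √3.75 ≈ 1.936 rad/s.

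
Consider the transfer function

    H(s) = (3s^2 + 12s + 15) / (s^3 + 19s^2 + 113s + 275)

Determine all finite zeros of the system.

Set the numerator to zero: 3s^2 + 12s + 15 = 0, i.e. 3·(s^2 + 4s + 5) = 0.
Factoring: (s^2 + 4s + 5) = 0.

s = -2 ± j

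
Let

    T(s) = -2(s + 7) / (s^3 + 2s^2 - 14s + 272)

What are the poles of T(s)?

The poles are the roots of the denominator s^3 + 2s^2 - 14s + 272 = 0.
Trying s = -8: the polynomial evaluates to 0, so (s + 8) is a factor.
Dividing out leaves s^2 - 6s + 34 = 0.
The quadratic formula then gives s = 3 ± 5j.

s = 3 + 5j, 3 - 5j, -8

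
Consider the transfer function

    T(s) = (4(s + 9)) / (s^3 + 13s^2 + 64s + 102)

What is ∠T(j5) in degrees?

∠T(j5) ≈ -109.8°

At s = j5: numerator = 36 + j20, denominator = -223 + j195.
∠T = ∠num − ∠den = 29.055° − (138.83°) = -109.8°.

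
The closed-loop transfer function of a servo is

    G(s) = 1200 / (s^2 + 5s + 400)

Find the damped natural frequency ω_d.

Comparing s^2 + 5s + 400 to s^2 + 2ζωₙs + ωₙ²: ωₙ = 20 rad/s and ζ = 5/(2·20) = 0.125.
ζωₙ = 5/2 = 2.5, so ω_d = ωₙ√(1−ζ²) = √(ωₙ² − (ζωₙ)²) = √(400 − 2.5²) = √393.75 ≈ 19.84 rad/s.

ω_d ≈ 19.84 rad/s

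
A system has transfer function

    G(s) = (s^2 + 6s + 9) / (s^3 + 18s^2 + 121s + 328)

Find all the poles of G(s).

The poles are the roots of the denominator s^3 + 18s^2 + 121s + 328 = 0.
Trying s = -8: the polynomial evaluates to 0, so (s + 8) is a factor.
Dividing out leaves s^2 + 10s + 41 = 0.
The quadratic formula then gives s = -5 ± 4j.

s = -5 ± 4j, -8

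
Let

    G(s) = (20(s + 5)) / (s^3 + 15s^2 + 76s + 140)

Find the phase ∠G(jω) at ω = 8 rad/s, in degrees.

At s = j8: numerator = 100 + j160, denominator = -820 + j96.
∠G = ∠num − ∠den = 57.995° − (173.32°) = -115.3°.

∠G(j8) ≈ -115.3°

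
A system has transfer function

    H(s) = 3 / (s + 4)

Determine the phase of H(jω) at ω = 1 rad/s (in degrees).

∠H(j1) ≈ -14.04°

At s = j1: numerator = 3, denominator = 4 + j1.
∠H = ∠num − ∠den = 0° − (14.036°) = -14.04°.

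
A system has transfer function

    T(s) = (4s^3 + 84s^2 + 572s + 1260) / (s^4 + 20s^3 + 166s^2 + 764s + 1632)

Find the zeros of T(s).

Set the numerator to zero: 4s^3 + 84s^2 + 572s + 1260 = 0, i.e. 4·(s^3 + 21s^2 + 143s + 315) = 0.
Factoring: (s + 9)(s + 7)(s + 5) = 0.

s = -9, -7, -5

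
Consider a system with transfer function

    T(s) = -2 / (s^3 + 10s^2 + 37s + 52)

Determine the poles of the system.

s = -3 ± 2j, -4

The poles are the roots of the denominator s^3 + 10s^2 + 37s + 52 = 0.
Trying s = -4: the polynomial evaluates to 0, so (s + 4) is a factor.
Dividing out leaves s^2 + 6s + 13 = 0.
The quadratic formula then gives s = -3 ± 2j.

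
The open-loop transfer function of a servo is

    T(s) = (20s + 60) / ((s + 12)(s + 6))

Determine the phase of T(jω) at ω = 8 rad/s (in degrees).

At s = j8: numerator = 60 + j160, denominator = 8 + j144.
∠T = ∠num − ∠den = 69.444° − (86.820°) = -17.38°.

∠T(j8) ≈ -17.38°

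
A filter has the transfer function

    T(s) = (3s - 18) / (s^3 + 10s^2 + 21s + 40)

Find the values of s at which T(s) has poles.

The poles are the roots of the denominator s^3 + 10s^2 + 21s + 40 = 0.
Trying s = -8: the polynomial evaluates to 0, so (s + 8) is a factor.
Dividing out leaves s^2 + 2s + 5 = 0.
The quadratic formula then gives s = -1 ± 2j.

s = -1 + 2j, -1 - 2j, -8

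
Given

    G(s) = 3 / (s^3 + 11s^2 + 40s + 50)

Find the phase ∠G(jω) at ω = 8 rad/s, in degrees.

∠G(j8) ≈ 163.6°

At s = j8: numerator = 3, denominator = -654 - j192.
∠G = ∠num − ∠den = 0° − (-163.64°) = 163.6°.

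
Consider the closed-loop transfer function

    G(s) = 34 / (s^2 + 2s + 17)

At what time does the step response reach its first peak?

Comparing s^2 + 2s + 17 to s^2 + 2ζωₙs + ωₙ²: ωₙ = √17 ≈ 4.123 rad/s and ζ = 2/(2·√17) ≈ 0.2425.
ζωₙ = 2/2 = 1, so ω_d = ωₙ√(1−ζ²) = √(ωₙ² − (ζωₙ)²) = √(17 − 1²) = √16 = 4 rad/s.
t_p = π/ω_d = π/4 ≈ 0.7854 s.

t_p ≈ 0.7854 s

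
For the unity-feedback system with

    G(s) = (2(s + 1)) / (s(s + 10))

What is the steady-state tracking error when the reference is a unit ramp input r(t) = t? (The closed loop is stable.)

e_ss = 5

G(s) has one pole at the origin.
This is a Type 1 system. Kv = lim_{s→0} s·G(s) = 2/10 = 1/5.
e_ss = 1/Kv = 1/(1/5) = 5.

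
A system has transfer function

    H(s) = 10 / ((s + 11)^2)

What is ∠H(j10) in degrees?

At s = j10: numerator = 10, denominator = 21 + j220.
∠H = ∠num − ∠den = 0° − (84.547°) = -84.55°.

∠H(j10) ≈ -84.55°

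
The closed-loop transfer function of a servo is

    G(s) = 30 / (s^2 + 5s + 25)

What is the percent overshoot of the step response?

Comparing s^2 + 5s + 25 to s^2 + 2ζωₙs + ωₙ²: ωₙ = 5 rad/s and ζ = 5/(2·5) = 0.5.
%OS = 100·exp(−πζ/√(1−ζ²)) = 100·exp(−π·0.5/√(1−0.5²)) ≈ 16.3%.

%OS ≈ 16.3%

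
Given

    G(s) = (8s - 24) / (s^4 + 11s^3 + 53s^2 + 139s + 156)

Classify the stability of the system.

stable

The denominator s^4 + 11s^3 + 53s^2 + 139s + 156 factors as (s + 3)(s^2 + 4s + 13)(s + 4), giving poles at s = -3, -2 + 3j, -2 - 3j, -4.
Since all poles lie strictly in the left half-plane, the system is stable.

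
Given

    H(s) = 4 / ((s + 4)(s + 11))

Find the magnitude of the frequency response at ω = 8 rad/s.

|H(j8)| ≈ 0.03288

Substitute s = j8: numerator = 4, denominator = -20 + j120.
|H(j8)| = |4| / |-20 + j120| = 4 / 121.66 ≈ 0.03288.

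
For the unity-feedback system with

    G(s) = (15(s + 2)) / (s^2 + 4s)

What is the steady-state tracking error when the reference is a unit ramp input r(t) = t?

G(s) has one pole at the origin.
This is a Type 1 system. Kv = lim_{s→0} s·G(s) = 30/4 = 15/2.
e_ss = 1/Kv = 1/(15/2) = 2/15 ≈ 0.1333.

e_ss = 0.1333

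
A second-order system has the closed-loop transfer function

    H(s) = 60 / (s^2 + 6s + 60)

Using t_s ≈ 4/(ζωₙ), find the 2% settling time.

t_s ≈ 1.333 s

Comparing s^2 + 6s + 60 to s^2 + 2ζωₙs + ωₙ²: ωₙ = √60 ≈ 7.746 rad/s and ζ = 6/(2·√60) ≈ 0.3873.
ζωₙ = 6/2 = 3, so t_s ≈ 4/(ζωₙ) = 4/3 ≈ 1.333 s.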